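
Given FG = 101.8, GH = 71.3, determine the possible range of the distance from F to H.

30.5 ≤ FH ≤ 173.1

By the triangle inequality, |101.8 − 71.3| ≤ FH ≤ 101.8 + 71.3.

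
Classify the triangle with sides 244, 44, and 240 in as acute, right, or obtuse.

right

Compare the square of the longest side to the sum of squares of the other two: 44² + 240² = 59536 = 244².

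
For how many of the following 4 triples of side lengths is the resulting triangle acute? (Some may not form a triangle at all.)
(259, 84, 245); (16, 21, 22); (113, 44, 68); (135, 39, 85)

1

(259,84,245): 84²+245² = 67081 = 259² → right
(16,21,22): 16²+21² = 697 > 484 = 22² → acute
(113,44,68): 44+68 ≤ 113, not a triangle
(135,39,85): 39+85 ≤ 135, not a triangle
1 of the 4 is acute.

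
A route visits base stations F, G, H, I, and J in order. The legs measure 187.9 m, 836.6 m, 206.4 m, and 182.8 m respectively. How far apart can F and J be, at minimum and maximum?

The maximum is all hops collinear in one direction: 187.9 + 836.6 + 206.4 + 182.8 = 1413.7.
The longest hop is 836.6; the others sum to 577.1. Folding the others back against it leaves at least 836.6 − 577.1 = 259.5.

259.5 ≤ FJ ≤ 1413.7 m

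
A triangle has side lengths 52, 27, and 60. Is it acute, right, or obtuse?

obtuse

Compare the square of the longest side to the sum of squares of the other two: 27² + 52² = 3433 < 3600 = 60².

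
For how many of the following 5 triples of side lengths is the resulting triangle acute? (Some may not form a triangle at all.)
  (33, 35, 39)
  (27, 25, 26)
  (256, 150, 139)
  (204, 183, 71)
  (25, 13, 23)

(33,35,39): 33²+35² = 2314 > 1521 = 39² → acute
(27,25,26): 25²+26² = 1301 > 729 = 27² → acute
(256,150,139): 139²+150² = 41821 < 65536 = 256² → obtuse
(204,183,71): 71²+183² = 38530 < 41616 = 204² → obtuse
(25,13,23): 13²+23² = 698 > 625 = 25² → acute
3 of the 5 are acute.

3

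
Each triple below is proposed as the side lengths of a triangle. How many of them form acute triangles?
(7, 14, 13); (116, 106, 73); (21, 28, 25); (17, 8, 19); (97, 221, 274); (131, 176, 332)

(7,14,13): 7²+13² = 218 > 196 = 14² → acute
(116,106,73): 73²+106² = 16565 > 13456 = 116² → acute
(21,28,25): 21²+25² = 1066 > 784 = 28² → acute
(17,8,19): 8²+17² = 353 < 361 = 19² → obtuse
(97,221,274): 97²+221² = 58250 < 75076 = 274² → obtuse
(131,176,332): 131+176 ≤ 332, not a triangle
3 of the 6 are acute.

3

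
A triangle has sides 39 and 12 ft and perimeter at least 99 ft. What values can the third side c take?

48 ≤ c < 51 ft

Triangle inequality alone gives 27 < c < 51.
The perimeter condition gives c ≥ 99 − 39 − 12 = 48.
Intersecting the two: 48 ≤ c < 51.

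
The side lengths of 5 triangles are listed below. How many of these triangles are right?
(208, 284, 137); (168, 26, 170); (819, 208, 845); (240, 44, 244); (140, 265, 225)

(208,284,137): 137²+208² = 62033 < 80656 = 284² → obtuse
(168,26,170): 26²+168² = 28900 = 170² → right
(819,208,845): 208²+819² = 714025 = 845² → right
(240,44,244): 44²+240² = 59536 = 244² → right
(140,265,225): 140²+225² = 70225 = 265² → right
4 of the 5 are right.

4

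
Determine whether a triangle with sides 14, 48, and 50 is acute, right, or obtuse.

Compare the square of the longest side to the sum of squares of the other two: 14² + 48² = 2500 = 50².

right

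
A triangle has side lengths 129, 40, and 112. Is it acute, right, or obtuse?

obtuse

Compare the square of the longest side to the sum of squares of the other two: 40² + 112² = 14144 < 16641 = 129².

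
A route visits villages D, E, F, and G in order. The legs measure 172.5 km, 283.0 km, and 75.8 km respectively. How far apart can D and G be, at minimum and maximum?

34.7 ≤ DG ≤ 531.3 km

The maximum is all hops collinear in one direction: 172.5 + 283.0 + 75.8 = 531.3.
The longest hop is 283.0; the others sum to 248.3. Folding the others back against it leaves at least 283.0 − 248.3 = 34.7.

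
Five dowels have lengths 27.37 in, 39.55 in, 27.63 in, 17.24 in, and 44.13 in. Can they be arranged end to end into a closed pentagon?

Yes

A pentagon exists iff every side is shorter than the sum of the others — equivalently, the longest side is less than the sum of the rest.
Longest side 44.13 < 111.79 (sum of the remaining 4), so yes.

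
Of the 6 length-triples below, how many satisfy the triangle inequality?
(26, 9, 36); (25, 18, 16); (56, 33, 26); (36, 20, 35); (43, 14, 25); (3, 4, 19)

3

(9,26,36): 9+26 ≤ 36 → not valid
(16,18,25): 16+18 > 25 → valid
(26,33,56): 26+33 > 56 → valid
(20,35,36): 20+35 > 36 → valid
(14,25,43): 14+25 ≤ 43 → not valid
(3,4,19): 3+4 ≤ 19 → not valid
3 of the 6 triples form a triangle.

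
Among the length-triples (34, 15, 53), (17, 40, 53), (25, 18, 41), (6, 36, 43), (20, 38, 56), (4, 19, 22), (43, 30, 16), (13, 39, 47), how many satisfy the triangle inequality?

(15,34,53): 15+34 ≤ 53 → not valid
(17,40,53): 17+40 > 53 → valid
(18,25,41): 18+25 > 41 → valid
(6,36,43): 6+36 ≤ 43 → not valid
(20,38,56): 20+38 > 56 → valid
(4,19,22): 4+19 > 22 → valid
(16,30,43): 16+30 > 43 → valid
(13,39,47): 13+39 > 47 → valid
6 of the 8 triples form a triangle.

6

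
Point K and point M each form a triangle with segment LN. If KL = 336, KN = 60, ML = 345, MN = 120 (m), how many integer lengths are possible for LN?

119

From triangle KLN: 276 < LN < 396.
From triangle MLN: 225 < LN < 465.
Intersection: 276 < LN < 396, so integers 277 through 395: 119 values.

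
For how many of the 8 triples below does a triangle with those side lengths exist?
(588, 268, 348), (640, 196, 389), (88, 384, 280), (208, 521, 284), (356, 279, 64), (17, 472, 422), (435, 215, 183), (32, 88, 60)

2

(268,348,588): 268+348 > 588 → valid
(196,389,640): 196+389 ≤ 640 → not valid
(88,280,384): 88+280 ≤ 384 → not valid
(208,284,521): 208+284 ≤ 521 → not valid
(64,279,356): 64+279 ≤ 356 → not valid
(17,422,472): 17+422 ≤ 472 → not valid
(183,215,435): 183+215 ≤ 435 → not valid
(32,60,88): 32+60 > 88 → valid
2 of the 8 triples form a triangle.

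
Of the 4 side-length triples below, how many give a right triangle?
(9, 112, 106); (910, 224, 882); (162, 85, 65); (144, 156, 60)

2

(9,112,106): 9²+106² = 11317 < 12544 = 112² → obtuse
(910,224,882): 224²+882² = 828100 = 910² → right
(162,85,65): 65+85 ≤ 162, not a triangle
(144,156,60): 60²+144² = 24336 = 156² → right
2 of the 4 are right.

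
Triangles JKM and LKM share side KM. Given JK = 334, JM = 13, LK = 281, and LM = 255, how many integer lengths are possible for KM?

25

From triangle JKM: 321 < KM < 347.
From triangle LKM: 26 < KM < 536.
Intersection: 321 < KM < 347, so integers 322 through 346: 25 values.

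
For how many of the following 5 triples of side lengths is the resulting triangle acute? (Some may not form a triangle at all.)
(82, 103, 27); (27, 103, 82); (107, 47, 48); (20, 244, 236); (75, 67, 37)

(82,103,27): 27²+82² = 7453 < 10609 = 103² → obtuse
(27,103,82): 27²+82² = 7453 < 10609 = 103² → obtuse
(107,47,48): 47+48 ≤ 107, not a triangle
(20,244,236): 20²+236² = 56096 < 59536 = 244² → obtuse
(75,67,37): 37²+67² = 5858 > 5625 = 75² → acute
1 of the 5 is acute.

1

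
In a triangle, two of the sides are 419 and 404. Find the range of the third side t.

By the triangle inequality, t must be less than 419 + 404 = 823 and greater than |419 − 404| = 15.

15 < t < 823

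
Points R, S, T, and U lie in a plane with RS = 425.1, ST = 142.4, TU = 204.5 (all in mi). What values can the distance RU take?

The maximum is all hops collinear in one direction: 425.1 + 142.4 + 204.5 = 772.0.
The longest hop is 425.1; the others sum to 346.9. Folding the others back against it leaves at least 425.1 − 346.9 = 78.2.

78.2 ≤ RU ≤ 772.0 mi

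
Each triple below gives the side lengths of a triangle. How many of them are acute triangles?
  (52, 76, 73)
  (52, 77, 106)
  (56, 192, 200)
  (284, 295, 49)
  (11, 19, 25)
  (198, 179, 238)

(52,76,73): 52²+73² = 8033 > 5776 = 76² → acute
(52,77,106): 52²+77² = 8633 < 11236 = 106² → obtuse
(56,192,200): 56²+192² = 40000 = 200² → right
(284,295,49): 49²+284² = 83057 < 87025 = 295² → obtuse
(11,19,25): 11²+19² = 482 < 625 = 25² → obtuse
(198,179,238): 179²+198² = 71245 > 56644 = 238² → acute
2 of the 6 are acute.

2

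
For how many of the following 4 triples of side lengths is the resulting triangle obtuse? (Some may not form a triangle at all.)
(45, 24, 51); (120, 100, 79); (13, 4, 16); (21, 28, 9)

2

(45,24,51): 24²+45² = 2601 = 51² → right
(120,100,79): 79²+100² = 16241 > 14400 = 120² → acute
(13,4,16): 4²+13² = 185 < 256 = 16² → obtuse
(21,28,9): 9²+21² = 522 < 784 = 28² → obtuse
2 of the 4 are obtuse.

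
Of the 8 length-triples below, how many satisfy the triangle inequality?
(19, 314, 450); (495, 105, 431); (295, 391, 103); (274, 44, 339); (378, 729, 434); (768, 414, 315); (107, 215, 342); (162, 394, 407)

4

(19,314,450): 19+314 ≤ 450 → not valid
(105,431,495): 105+431 > 495 → valid
(103,295,391): 103+295 > 391 → valid
(44,274,339): 44+274 ≤ 339 → not valid
(378,434,729): 378+434 > 729 → valid
(315,414,768): 315+414 ≤ 768 → not valid
(107,215,342): 107+215 ≤ 342 → not valid
(162,394,407): 162+394 > 407 → valid
4 of the 8 triples form a triangle.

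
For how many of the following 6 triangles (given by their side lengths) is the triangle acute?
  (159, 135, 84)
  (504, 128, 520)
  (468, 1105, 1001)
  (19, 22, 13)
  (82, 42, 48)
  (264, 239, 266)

(159,135,84): 84²+135² = 25281 = 159² → right
(504,128,520): 128²+504² = 270400 = 520² → right
(468,1105,1001): 468²+1001² = 1221025 = 1105² → right
(19,22,13): 13²+19² = 530 > 484 = 22² → acute
(82,42,48): 42²+48² = 4068 < 6724 = 82² → obtuse
(264,239,266): 239²+264² = 126817 > 70756 = 266² → acute
2 of the 6 are acute.

2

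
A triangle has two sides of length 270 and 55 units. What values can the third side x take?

By the triangle inequality, x must be less than 270 + 55 = 325 and greater than |270 − 55| = 215.

215 < x < 325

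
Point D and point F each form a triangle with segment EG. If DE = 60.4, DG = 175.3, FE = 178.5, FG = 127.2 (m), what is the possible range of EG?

From triangle DEG: |60.4 − 175.3| < EG < 60.4 + 175.3, i.e. 114.9 < EG < 235.7.
From triangle FEG: 51.3 < EG < 305.7.
Both must hold, so EG lies in the intersection.

114.9 < EG < 235.7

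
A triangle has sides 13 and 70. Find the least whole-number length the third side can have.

The third side must be strictly greater than |13 − 70| = 57.
The smallest integer above 57 is 58.

58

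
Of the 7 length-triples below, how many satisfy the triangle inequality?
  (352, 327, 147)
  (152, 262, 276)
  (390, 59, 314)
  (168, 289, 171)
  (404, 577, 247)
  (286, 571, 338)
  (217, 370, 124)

(147,327,352): 147+327 > 352 → valid
(152,262,276): 152+262 > 276 → valid
(59,314,390): 59+314 ≤ 390 → not valid
(168,171,289): 168+171 > 289 → valid
(247,404,577): 247+404 > 577 → valid
(286,338,571): 286+338 > 571 → valid
(124,217,370): 124+217 ≤ 370 → not valid
5 of the 7 triples form a triangle.

5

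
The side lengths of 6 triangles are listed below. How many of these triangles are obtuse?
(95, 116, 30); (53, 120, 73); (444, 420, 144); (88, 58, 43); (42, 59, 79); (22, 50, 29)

(95,116,30): 30²+95² = 9925 < 13456 = 116² → obtuse
(53,120,73): 53²+73² = 8138 < 14400 = 120² → obtuse
(444,420,144): 144²+420² = 197136 = 444² → right
(88,58,43): 43²+58² = 5213 < 7744 = 88² → obtuse
(42,59,79): 42²+59² = 5245 < 6241 = 79² → obtuse
(22,50,29): 22²+29² = 1325 < 2500 = 50² → obtuse
5 of the 6 are obtuse.

5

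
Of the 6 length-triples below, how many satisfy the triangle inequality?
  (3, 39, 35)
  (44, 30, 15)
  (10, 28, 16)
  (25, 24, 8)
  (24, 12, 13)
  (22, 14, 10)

4

(3,35,39): 3+35 ≤ 39 → not valid
(15,30,44): 15+30 > 44 → valid
(10,16,28): 10+16 ≤ 28 → not valid
(8,24,25): 8+24 > 25 → valid
(12,13,24): 12+13 > 24 → valid
(10,14,22): 10+14 > 22 → valid
4 of the 6 triples form a triangle.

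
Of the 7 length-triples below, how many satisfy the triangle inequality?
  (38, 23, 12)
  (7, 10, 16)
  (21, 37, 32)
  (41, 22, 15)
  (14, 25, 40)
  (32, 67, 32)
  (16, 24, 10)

(12,23,38): 12+23 ≤ 38 → not valid
(7,10,16): 7+10 > 16 → valid
(21,32,37): 21+32 > 37 → valid
(15,22,41): 15+22 ≤ 41 → not valid
(14,25,40): 14+25 ≤ 40 → not valid
(32,32,67): 32+32 ≤ 67 → not valid
(10,16,24): 10+16 > 24 → valid
3 of the 7 triples form a triangle.

3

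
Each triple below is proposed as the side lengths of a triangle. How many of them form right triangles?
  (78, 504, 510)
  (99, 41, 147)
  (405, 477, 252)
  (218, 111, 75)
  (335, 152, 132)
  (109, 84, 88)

(78,504,510): 78²+504² = 260100 = 510² → right
(99,41,147): 41+99 ≤ 147, not a triangle
(405,477,252): 252²+405² = 227529 = 477² → right
(218,111,75): 75+111 ≤ 218, not a triangle
(335,152,132): 132+152 ≤ 335, not a triangle
(109,84,88): 84²+88² = 14800 > 11881 = 109² → acute
2 of the 6 are right.

2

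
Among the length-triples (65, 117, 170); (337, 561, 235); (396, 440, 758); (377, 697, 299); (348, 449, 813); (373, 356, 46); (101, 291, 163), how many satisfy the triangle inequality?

4

(65,117,170): 65+117 > 170 → valid
(235,337,561): 235+337 > 561 → valid
(396,440,758): 396+440 > 758 → valid
(299,377,697): 299+377 ≤ 697 → not valid
(348,449,813): 348+449 ≤ 813 → not valid
(46,356,373): 46+356 > 373 → valid
(101,163,291): 101+163 ≤ 291 → not valid
4 of the 7 triples form a triangle.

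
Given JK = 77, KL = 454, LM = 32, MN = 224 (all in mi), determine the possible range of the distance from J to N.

121 ≤ JN ≤ 787 mi

The maximum is all hops collinear in one direction: 77 + 454 + 32 + 224 = 787.
The longest hop is 454; the others sum to 333. Folding the others back against it leaves at least 454 − 333 = 121.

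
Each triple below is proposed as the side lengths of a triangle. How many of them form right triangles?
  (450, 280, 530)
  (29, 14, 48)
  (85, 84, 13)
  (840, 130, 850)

(450,280,530): 280²+450² = 280900 = 530² → right
(29,14,48): 14+29 ≤ 48, not a triangle
(85,84,13): 13²+84² = 7225 = 85² → right
(840,130,850): 130²+840² = 722500 = 850² → right
3 of the 4 are right.

3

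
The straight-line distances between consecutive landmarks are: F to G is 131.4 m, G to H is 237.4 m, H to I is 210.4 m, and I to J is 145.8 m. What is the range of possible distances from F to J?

The maximum is all hops collinear in one direction: 131.4 + 237.4 + 210.4 + 145.8 = 725.0.
The longest hop is 237.4; the others sum to 487.6. Since 237.4 ≤ 487.6, the path can fold back on itself completely, so the minimum distance is 0.

0 ≤ FJ ≤ 725.0 m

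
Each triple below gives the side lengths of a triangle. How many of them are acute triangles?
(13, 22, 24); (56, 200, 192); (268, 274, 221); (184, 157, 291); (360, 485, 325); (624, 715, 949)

(13,22,24): 13²+22² = 653 > 576 = 24² → acute
(56,200,192): 56²+192² = 40000 = 200² → right
(268,274,221): 221²+268² = 120665 > 75076 = 274² → acute
(184,157,291): 157²+184² = 58505 < 84681 = 291² → obtuse
(360,485,325): 325²+360² = 235225 = 485² → right
(624,715,949): 624²+715² = 900601 = 949² → right
2 of the 6 are acute.

2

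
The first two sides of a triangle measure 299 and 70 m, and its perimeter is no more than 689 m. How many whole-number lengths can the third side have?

91

Triangle inequality: 229 < x < 369. Perimeter ≤ 689 gives x ≤ 689 − 299 − 70 = 320.
So 229 < x ≤ 320; integers 230 through 320: 91 values.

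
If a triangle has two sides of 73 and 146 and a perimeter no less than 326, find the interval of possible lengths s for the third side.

107 ≤ s < 219

Triangle inequality alone gives 73 < s < 219.
The perimeter condition gives s ≥ 326 − 73 − 146 = 107.
Intersecting the two: 107 ≤ s < 219.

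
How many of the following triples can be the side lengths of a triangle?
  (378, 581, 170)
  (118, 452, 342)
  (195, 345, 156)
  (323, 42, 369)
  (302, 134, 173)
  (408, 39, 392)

(170,378,581): 170+378 ≤ 581 → not valid
(118,342,452): 118+342 > 452 → valid
(156,195,345): 156+195 > 345 → valid
(42,323,369): 42+323 ≤ 369 → not valid
(134,173,302): 134+173 > 302 → valid
(39,392,408): 39+392 > 408 → valid
4 of the 6 triples form a triangle.

4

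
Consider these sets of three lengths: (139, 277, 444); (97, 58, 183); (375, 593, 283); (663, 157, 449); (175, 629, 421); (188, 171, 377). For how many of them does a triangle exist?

1

(139,277,444): 139+277 ≤ 444 → not valid
(58,97,183): 58+97 ≤ 183 → not valid
(283,375,593): 283+375 > 593 → valid
(157,449,663): 157+449 ≤ 663 → not valid
(175,421,629): 175+421 ≤ 629 → not valid
(171,188,377): 171+188 ≤ 377 → not valid
1 of the 6 triples forms a triangle.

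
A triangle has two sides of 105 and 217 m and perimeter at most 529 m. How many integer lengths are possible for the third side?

95

Triangle inequality: 112 < x < 322. Perimeter ≤ 529 gives x ≤ 529 − 105 − 217 = 207.
So 112 < x ≤ 207; integers 113 through 207: 95 values.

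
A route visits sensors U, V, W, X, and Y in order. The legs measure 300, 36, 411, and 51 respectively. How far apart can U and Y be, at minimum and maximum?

The maximum is all hops collinear in one direction: 300 + 36 + 411 + 51 = 798.
The longest hop is 411; the others sum to 387. Folding the others back against it leaves at least 411 − 387 = 24.

24 ≤ UY ≤ 798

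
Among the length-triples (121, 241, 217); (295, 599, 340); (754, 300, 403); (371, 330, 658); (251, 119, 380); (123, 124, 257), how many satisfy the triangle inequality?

3

(121,217,241): 121+217 > 241 → valid
(295,340,599): 295+340 > 599 → valid
(300,403,754): 300+403 ≤ 754 → not valid
(330,371,658): 330+371 > 658 → valid
(119,251,380): 119+251 ≤ 380 → not valid
(123,124,257): 123+124 ≤ 257 → not valid
3 of the 6 triples form a triangle.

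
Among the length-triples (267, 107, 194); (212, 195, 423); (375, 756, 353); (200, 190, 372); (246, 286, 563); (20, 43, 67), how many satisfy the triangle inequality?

2

(107,194,267): 107+194 > 267 → valid
(195,212,423): 195+212 ≤ 423 → not valid
(353,375,756): 353+375 ≤ 756 → not valid
(190,200,372): 190+200 > 372 → valid
(246,286,563): 246+286 ≤ 563 → not valid
(20,43,67): 20+43 ≤ 67 → not valid
2 of the 6 triples form a triangle.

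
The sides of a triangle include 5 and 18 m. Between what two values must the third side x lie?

13 < x < 23

By the triangle inequality, x must be less than 5 + 18 = 23 and greater than |5 − 18| = 13.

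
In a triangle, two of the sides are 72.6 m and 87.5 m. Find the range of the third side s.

14.9 < s < 160.1 (m)

By the triangle inequality, s must be less than 72.6 + 87.5 = 160.1 and greater than |72.6 − 87.5| = 14.9.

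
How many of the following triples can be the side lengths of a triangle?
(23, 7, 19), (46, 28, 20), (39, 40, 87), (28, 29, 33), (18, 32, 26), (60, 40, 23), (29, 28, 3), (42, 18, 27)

7

(7,19,23): 7+19 > 23 → valid
(20,28,46): 20+28 > 46 → valid
(39,40,87): 39+40 ≤ 87 → not valid
(28,29,33): 28+29 > 33 → valid
(18,26,32): 18+26 > 32 → valid
(23,40,60): 23+40 > 60 → valid
(3,28,29): 3+28 > 29 → valid
(18,27,42): 18+27 > 42 → valid
7 of the 8 triples form a triangle.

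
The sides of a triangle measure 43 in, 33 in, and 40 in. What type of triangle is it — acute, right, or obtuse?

acute

Compare the square of the longest side to the sum of squares of the other two: 33² + 40² = 2689 > 1849 = 43².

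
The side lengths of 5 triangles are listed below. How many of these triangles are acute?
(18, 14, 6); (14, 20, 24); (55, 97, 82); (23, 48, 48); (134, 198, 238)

4

(18,14,6): 6²+14² = 232 < 324 = 18² → obtuse
(14,20,24): 14²+20² = 596 > 576 = 24² → acute
(55,97,82): 55²+82² = 9749 > 9409 = 97² → acute
(23,48,48): 23²+48² = 2833 > 2304 = 48² → acute
(134,198,238): 134²+198² = 57160 > 56644 = 238² → acute
4 of the 5 are acute.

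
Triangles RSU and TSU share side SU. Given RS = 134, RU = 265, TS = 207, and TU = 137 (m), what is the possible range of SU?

131 < SU < 344

From triangle RSU: |134 − 265| < SU < 134 + 265, i.e. 131 < SU < 399.
From triangle TSU: 70 < SU < 344.
Both must hold, so SU lies in the intersection.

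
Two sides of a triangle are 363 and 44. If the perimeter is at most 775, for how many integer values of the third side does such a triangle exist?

49

Triangle inequality: 319 < x < 407. Perimeter ≤ 775 gives x ≤ 775 − 363 − 44 = 368.
So 319 < x ≤ 368; integers 320 through 368: 49 values.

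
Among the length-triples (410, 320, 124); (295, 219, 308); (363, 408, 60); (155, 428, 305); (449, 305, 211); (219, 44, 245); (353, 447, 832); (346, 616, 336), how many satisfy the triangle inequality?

(124,320,410): 124+320 > 410 → valid
(219,295,308): 219+295 > 308 → valid
(60,363,408): 60+363 > 408 → valid
(155,305,428): 155+305 > 428 → valid
(211,305,449): 211+305 > 449 → valid
(44,219,245): 44+219 > 245 → valid
(353,447,832): 353+447 ≤ 832 → not valid
(336,346,616): 336+346 > 616 → valid
7 of the 8 triples form a triangle.

7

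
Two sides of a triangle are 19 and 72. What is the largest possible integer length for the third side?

90

The third side must be strictly less than 19 + 72 = 91.
The largest integer below 91 is 90.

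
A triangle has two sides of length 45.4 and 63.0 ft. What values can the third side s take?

By the triangle inequality, s must be less than 45.4 + 63.0 = 108.4 and greater than |45.4 − 63.0| = 17.6.

17.6 < s < 108.4 (ft)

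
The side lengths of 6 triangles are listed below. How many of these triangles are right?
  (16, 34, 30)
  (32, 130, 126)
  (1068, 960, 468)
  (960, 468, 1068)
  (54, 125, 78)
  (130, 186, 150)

4

(16,34,30): 16²+30² = 1156 = 34² → right
(32,130,126): 32²+126² = 16900 = 130² → right
(1068,960,468): 468²+960² = 1140624 = 1068² → right
(960,468,1068): 468²+960² = 1140624 = 1068² → right
(54,125,78): 54²+78² = 9000 < 15625 = 125² → obtuse
(130,186,150): 130²+150² = 39400 > 34596 = 186² → acute
4 of the 6 are right.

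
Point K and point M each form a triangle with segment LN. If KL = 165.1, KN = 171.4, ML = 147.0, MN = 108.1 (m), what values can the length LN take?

38.9 < LN < 255.1

From triangle KLN: |165.1 − 171.4| < LN < 165.1 + 171.4, i.e. 6.3 < LN < 336.5.
From triangle MLN: 38.9 < LN < 255.1.
Both must hold, so LN lies in the intersection.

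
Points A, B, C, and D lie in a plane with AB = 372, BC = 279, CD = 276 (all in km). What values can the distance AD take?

0 ≤ AD ≤ 927 km

The maximum is all hops collinear in one direction: 372 + 279 + 276 = 927.
The longest hop is 372; the others sum to 555. Since 372 ≤ 555, the path can fold back on itself completely, so the minimum distance is 0.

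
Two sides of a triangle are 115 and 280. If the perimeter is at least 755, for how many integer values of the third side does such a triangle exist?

Triangle inequality: 165 < x < 395. Perimeter ≥ 755 gives x ≥ 755 − 115 − 280 = 360.
So 360 ≤ x < 395; integers 360 through 394: 35 values.

35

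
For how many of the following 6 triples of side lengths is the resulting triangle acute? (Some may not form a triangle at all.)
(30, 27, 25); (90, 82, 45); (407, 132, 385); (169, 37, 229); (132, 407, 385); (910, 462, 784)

(30,27,25): 25²+27² = 1354 > 900 = 30² → acute
(90,82,45): 45²+82² = 8749 > 8100 = 90² → acute
(407,132,385): 132²+385² = 165649 = 407² → right
(169,37,229): 37+169 ≤ 229, not a triangle
(132,407,385): 132²+385² = 165649 = 407² → right
(910,462,784): 462²+784² = 828100 = 910² → right
2 of the 6 are acute.

2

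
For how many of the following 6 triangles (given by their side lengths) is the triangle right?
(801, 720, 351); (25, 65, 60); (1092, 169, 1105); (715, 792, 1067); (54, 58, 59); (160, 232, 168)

(801,720,351): 351²+720² = 641601 = 801² → right
(25,65,60): 25²+60² = 4225 = 65² → right
(1092,169,1105): 169²+1092² = 1221025 = 1105² → right
(715,792,1067): 715²+792² = 1138489 = 1067² → right
(54,58,59): 54²+58² = 6280 > 3481 = 59² → acute
(160,232,168): 160²+168² = 53824 = 232² → right
5 of the 6 are right.

5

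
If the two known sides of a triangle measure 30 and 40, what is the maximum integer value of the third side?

The third side must be strictly less than 30 + 40 = 70.
The largest integer below 70 is 69.

69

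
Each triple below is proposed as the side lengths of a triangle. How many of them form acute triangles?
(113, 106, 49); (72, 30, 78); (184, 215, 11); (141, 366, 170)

1

(113,106,49): 49²+106² = 13637 > 12769 = 113² → acute
(72,30,78): 30²+72² = 6084 = 78² → right
(184,215,11): 11+184 ≤ 215, not a triangle
(141,366,170): 141+170 ≤ 366, not a triangle
1 of the 4 is acute.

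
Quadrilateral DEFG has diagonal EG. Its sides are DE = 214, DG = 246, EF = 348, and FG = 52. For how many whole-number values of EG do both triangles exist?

From triangle DEG: 32 < EG < 460.
From triangle FEG: 296 < EG < 400.
Intersection: 296 < EG < 400, so integers 297 through 399: 103 values.

103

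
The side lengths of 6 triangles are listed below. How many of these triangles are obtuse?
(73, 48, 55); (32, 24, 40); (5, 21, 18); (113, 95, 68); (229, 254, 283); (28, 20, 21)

1

(73,48,55): 48²+55² = 5329 = 73² → right
(32,24,40): 24²+32² = 1600 = 40² → right
(5,21,18): 5²+18² = 349 < 441 = 21² → obtuse
(113,95,68): 68²+95² = 13649 > 12769 = 113² → acute
(229,254,283): 229²+254² = 116957 > 80089 = 283² → acute
(28,20,21): 20²+21² = 841 > 784 = 28² → acute
1 of the 6 is obtuse.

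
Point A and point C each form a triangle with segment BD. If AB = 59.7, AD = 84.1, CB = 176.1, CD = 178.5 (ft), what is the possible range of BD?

From triangle ABD: |59.7 − 84.1| < BD < 59.7 + 84.1, i.e. 24.4 < BD < 143.8.
From triangle CBD: 2.4 < BD < 354.6.
Both must hold, so BD lies in the intersection.

24.4 < BD < 143.8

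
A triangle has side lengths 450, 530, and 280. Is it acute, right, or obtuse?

Compare the square of the longest side to the sum of squares of the other two: 280² + 450² = 280900 = 530².

right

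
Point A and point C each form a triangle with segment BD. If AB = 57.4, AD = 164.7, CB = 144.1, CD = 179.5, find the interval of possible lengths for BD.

107.3 < BD < 222.1

From triangle ABD: |57.4 − 164.7| < BD < 57.4 + 164.7, i.e. 107.3 < BD < 222.1.
From triangle CBD: 35.4 < BD < 323.6.
Both must hold, so BD lies in the intersection.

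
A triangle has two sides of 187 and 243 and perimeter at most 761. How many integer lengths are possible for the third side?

Triangle inequality: 56 < x < 430. Perimeter ≤ 761 gives x ≤ 761 − 187 − 243 = 331.
So 56 < x ≤ 331; integers 57 through 331: 275 values.

275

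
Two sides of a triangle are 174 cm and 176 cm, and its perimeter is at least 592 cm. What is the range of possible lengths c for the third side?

242 ≤ c < 350

Triangle inequality alone gives 2 < c < 350.
The perimeter condition gives c ≥ 592 − 174 − 176 = 242.
Intersecting the two: 242 ≤ c < 350.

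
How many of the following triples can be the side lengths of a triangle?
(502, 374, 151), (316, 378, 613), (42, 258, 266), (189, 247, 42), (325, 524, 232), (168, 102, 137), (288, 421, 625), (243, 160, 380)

(151,374,502): 151+374 > 502 → valid
(316,378,613): 316+378 > 613 → valid
(42,258,266): 42+258 > 266 → valid
(42,189,247): 42+189 ≤ 247 → not valid
(232,325,524): 232+325 > 524 → valid
(102,137,168): 102+137 > 168 → valid
(288,421,625): 288+421 > 625 → valid
(160,243,380): 160+243 > 380 → valid
7 of the 8 triples form a triangle.

7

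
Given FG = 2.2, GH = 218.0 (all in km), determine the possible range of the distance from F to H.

215.8 ≤ FH ≤ 220.2 km

By the triangle inequality, |2.2 − 218.0| ≤ FH ≤ 2.2 + 218.0.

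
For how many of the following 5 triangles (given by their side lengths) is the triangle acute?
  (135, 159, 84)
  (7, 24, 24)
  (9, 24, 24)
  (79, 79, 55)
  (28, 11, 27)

(135,159,84): 84²+135² = 25281 = 159² → right
(7,24,24): 7²+24² = 625 > 576 = 24² → acute
(9,24,24): 9²+24² = 657 > 576 = 24² → acute
(79,79,55): 55²+79² = 9266 > 6241 = 79² → acute
(28,11,27): 11²+27² = 850 > 784 = 28² → acute
4 of the 5 are acute.

4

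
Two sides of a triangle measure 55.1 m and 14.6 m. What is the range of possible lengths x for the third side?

By the triangle inequality, x must be less than 55.1 + 14.6 = 69.7 and greater than |55.1 − 14.6| = 40.5.

40.5 < x < 69.7 (m)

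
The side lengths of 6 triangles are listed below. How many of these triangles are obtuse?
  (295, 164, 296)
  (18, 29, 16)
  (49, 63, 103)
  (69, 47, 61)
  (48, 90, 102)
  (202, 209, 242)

2

(295,164,296): 164²+295² = 113921 > 87616 = 296² → acute
(18,29,16): 16²+18² = 580 < 841 = 29² → obtuse
(49,63,103): 49²+63² = 6370 < 10609 = 103² → obtuse
(69,47,61): 47²+61² = 5930 > 4761 = 69² → acute
(48,90,102): 48²+90² = 10404 = 102² → right
(202,209,242): 202²+209² = 84485 > 58564 = 242² → acute
2 of the 6 are obtuse.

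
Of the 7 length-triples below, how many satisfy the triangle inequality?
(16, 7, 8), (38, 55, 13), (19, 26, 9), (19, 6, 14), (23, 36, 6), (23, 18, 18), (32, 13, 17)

3

(7,8,16): 7+8 ≤ 16 → not valid
(13,38,55): 13+38 ≤ 55 → not valid
(9,19,26): 9+19 > 26 → valid
(6,14,19): 6+14 > 19 → valid
(6,23,36): 6+23 ≤ 36 → not valid
(18,18,23): 18+18 > 23 → valid
(13,17,32): 13+17 ≤ 32 → not valid
3 of the 7 triples form a triangle.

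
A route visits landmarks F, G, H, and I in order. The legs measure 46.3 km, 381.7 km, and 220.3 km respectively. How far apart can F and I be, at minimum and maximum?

The maximum is all hops collinear in one direction: 46.3 + 381.7 + 220.3 = 648.3.
The longest hop is 381.7; the others sum to 266.6. Folding the others back against it leaves at least 381.7 − 266.6 = 115.1.

115.1 ≤ FI ≤ 648.3 km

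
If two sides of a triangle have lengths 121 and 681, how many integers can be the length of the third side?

The third side lies in the open interval (560, 802).
Integers from 561 to 801 inclusive: 801 − 561 + 1 = 241.

241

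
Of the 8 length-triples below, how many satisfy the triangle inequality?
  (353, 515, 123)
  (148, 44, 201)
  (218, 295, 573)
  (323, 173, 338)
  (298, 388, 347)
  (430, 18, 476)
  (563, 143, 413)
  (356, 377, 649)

3

(123,353,515): 123+353 ≤ 515 → not valid
(44,148,201): 44+148 ≤ 201 → not valid
(218,295,573): 218+295 ≤ 573 → not valid
(173,323,338): 173+323 > 338 → valid
(298,347,388): 298+347 > 388 → valid
(18,430,476): 18+430 ≤ 476 → not valid
(143,413,563): 143+413 ≤ 563 → not valid
(356,377,649): 356+377 > 649 → valid
3 of the 8 triples form a triangle.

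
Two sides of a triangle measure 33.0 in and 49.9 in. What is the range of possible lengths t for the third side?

16.9 < t < 82.9

By the triangle inequality, t must be less than 33.0 + 49.9 = 82.9 and greater than |33.0 − 49.9| = 16.9.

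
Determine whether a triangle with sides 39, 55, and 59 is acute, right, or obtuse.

acute

Compare the square of the longest side to the sum of squares of the other two: 39² + 55² = 4546 > 3481 = 59².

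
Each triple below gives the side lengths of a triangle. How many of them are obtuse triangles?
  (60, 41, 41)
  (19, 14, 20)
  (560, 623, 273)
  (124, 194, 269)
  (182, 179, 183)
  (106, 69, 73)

3

(60,41,41): 41²+41² = 3362 < 3600 = 60² → obtuse
(19,14,20): 14²+19² = 557 > 400 = 20² → acute
(560,623,273): 273²+560² = 388129 = 623² → right
(124,194,269): 124²+194² = 53012 < 72361 = 269² → obtuse
(182,179,183): 179²+182² = 65165 > 33489 = 183² → acute
(106,69,73): 69²+73² = 10090 < 11236 = 106² → obtuse
3 of the 6 are obtuse.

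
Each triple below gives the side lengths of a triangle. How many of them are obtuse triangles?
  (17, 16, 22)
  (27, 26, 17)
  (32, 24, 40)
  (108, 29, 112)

1

(17,16,22): 16²+17² = 545 > 484 = 22² → acute
(27,26,17): 17²+26² = 965 > 729 = 27² → acute
(32,24,40): 24²+32² = 1600 = 40² → right
(108,29,112): 29²+108² = 12505 < 12544 = 112² → obtuse
1 of the 4 is obtuse.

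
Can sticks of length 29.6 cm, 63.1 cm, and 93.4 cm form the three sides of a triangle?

No

The longest side is 93.4, but the other two sum to only 92.7.
92.7 < 93.4, so the triangle inequality fails.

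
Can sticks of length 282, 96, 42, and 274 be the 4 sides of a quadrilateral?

A quadrilateral exists iff every side is shorter than the sum of the others — equivalently, the longest side is less than the sum of the rest.
Longest side 282 < 412 (sum of the remaining 3), so yes.

Yes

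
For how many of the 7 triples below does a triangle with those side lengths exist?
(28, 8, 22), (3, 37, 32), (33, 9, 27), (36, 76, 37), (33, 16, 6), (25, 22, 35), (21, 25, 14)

4

(8,22,28): 8+22 > 28 → valid
(3,32,37): 3+32 ≤ 37 → not valid
(9,27,33): 9+27 > 33 → valid
(36,37,76): 36+37 ≤ 76 → not valid
(6,16,33): 6+16 ≤ 33 → not valid
(22,25,35): 22+25 > 35 → valid
(14,21,25): 14+21 > 25 → valid
4 of the 7 triples form a triangle.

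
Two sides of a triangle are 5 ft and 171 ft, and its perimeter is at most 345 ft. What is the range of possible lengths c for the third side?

166 < c ≤ 169 ft

Triangle inequality alone gives 166 < c < 176.
The perimeter condition gives c ≤ 345 − 5 − 171 = 169.
Intersecting the two: 166 < c ≤ 169.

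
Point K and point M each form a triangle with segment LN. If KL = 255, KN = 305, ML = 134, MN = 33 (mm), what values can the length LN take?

From triangle KLN: |255 − 305| < LN < 255 + 305, i.e. 50 < LN < 560.
From triangle MLN: 101 < LN < 167.
Both must hold, so LN lies in the intersection.

101 < LN < 167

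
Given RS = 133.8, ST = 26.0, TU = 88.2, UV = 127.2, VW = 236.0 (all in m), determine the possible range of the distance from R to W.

0 ≤ RW ≤ 611.2 m

The maximum is all hops collinear in one direction: 133.8 + 26.0 + 88.2 + 127.2 + 236.0 = 611.2.
The longest hop is 236.0; the others sum to 375.2. Since 236.0 ≤ 375.2, the path can fold back on itself completely, so the minimum distance is 0.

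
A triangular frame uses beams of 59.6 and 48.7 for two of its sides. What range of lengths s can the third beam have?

10.9 < s < 108.3

By the triangle inequality, s must be less than 59.6 + 48.7 = 108.3 and greater than |59.6 − 48.7| = 10.9.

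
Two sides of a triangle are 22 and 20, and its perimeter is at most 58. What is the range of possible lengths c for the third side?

2 < c ≤ 16

Triangle inequality alone gives 2 < c < 42.
The perimeter condition gives c ≤ 58 − 22 − 20 = 16.
Intersecting the two: 2 < c ≤ 16.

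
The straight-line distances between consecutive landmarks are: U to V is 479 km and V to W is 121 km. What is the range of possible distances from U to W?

358 ≤ UW ≤ 600 km

By the triangle inequality, |479 − 121| ≤ UW ≤ 479 + 121.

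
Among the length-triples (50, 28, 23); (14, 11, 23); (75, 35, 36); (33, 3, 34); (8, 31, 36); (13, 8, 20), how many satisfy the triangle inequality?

5

(23,28,50): 23+28 > 50 → valid
(11,14,23): 11+14 > 23 → valid
(35,36,75): 35+36 ≤ 75 → not valid
(3,33,34): 3+33 > 34 → valid
(8,31,36): 8+31 > 36 → valid
(8,13,20): 8+13 > 20 → valid
5 of the 6 triples form a triangle.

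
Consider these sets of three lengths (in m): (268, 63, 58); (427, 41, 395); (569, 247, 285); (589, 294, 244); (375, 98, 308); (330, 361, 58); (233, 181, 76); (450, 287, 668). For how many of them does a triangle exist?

5

(58,63,268): 58+63 ≤ 268 → not valid
(41,395,427): 41+395 > 427 → valid
(247,285,569): 247+285 ≤ 569 → not valid
(244,294,589): 244+294 ≤ 589 → not valid
(98,308,375): 98+308 > 375 → valid
(58,330,361): 58+330 > 361 → valid
(76,181,233): 76+181 > 233 → valid
(287,450,668): 287+450 > 668 → valid
5 of the 8 triples form a triangle.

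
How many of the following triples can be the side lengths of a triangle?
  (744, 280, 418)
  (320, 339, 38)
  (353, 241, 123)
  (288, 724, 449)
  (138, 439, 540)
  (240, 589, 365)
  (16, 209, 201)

(280,418,744): 280+418 ≤ 744 → not valid
(38,320,339): 38+320 > 339 → valid
(123,241,353): 123+241 > 353 → valid
(288,449,724): 288+449 > 724 → valid
(138,439,540): 138+439 > 540 → valid
(240,365,589): 240+365 > 589 → valid
(16,201,209): 16+201 > 209 → valid
6 of the 7 triples form a triangle.

6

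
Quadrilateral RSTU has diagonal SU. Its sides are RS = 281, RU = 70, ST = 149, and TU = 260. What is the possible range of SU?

211 < SU < 351

From triangle RSU: |281 − 70| < SU < 281 + 70, i.e. 211 < SU < 351.
From triangle TSU: 111 < SU < 409.
Both must hold, so SU lies in the intersection.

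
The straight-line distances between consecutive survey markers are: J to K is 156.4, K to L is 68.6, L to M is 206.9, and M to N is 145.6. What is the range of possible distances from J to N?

0 ≤ JN ≤ 577.5

The maximum is all hops collinear in one direction: 156.4 + 68.6 + 206.9 + 145.6 = 577.5.
The longest hop is 206.9; the others sum to 370.6. Since 206.9 ≤ 370.6, the path can fold back on itself completely, so the minimum distance is 0.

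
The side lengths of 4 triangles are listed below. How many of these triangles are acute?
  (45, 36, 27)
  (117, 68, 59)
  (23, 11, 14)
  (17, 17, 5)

(45,36,27): 27²+36² = 2025 = 45² → right
(117,68,59): 59²+68² = 8105 < 13689 = 117² → obtuse
(23,11,14): 11²+14² = 317 < 529 = 23² → obtuse
(17,17,5): 5²+17² = 314 > 289 = 17² → acute
1 of the 4 is acute.

1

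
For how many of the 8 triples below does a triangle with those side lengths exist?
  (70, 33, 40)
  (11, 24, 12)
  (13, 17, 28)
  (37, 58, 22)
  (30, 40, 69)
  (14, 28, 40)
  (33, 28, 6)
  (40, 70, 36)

7

(33,40,70): 33+40 > 70 → valid
(11,12,24): 11+12 ≤ 24 → not valid
(13,17,28): 13+17 > 28 → valid
(22,37,58): 22+37 > 58 → valid
(30,40,69): 30+40 > 69 → valid
(14,28,40): 14+28 > 40 → valid
(6,28,33): 6+28 > 33 → valid
(36,40,70): 36+40 > 70 → valid
7 of the 8 triples form a triangle.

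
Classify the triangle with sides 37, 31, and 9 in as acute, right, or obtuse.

Compare the square of the longest side to the sum of squares of the other two: 9² + 31² = 1042 < 1369 = 37².

obtuse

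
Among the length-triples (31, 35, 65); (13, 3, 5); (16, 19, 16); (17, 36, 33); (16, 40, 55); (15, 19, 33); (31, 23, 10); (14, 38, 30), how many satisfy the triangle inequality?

(31,35,65): 31+35 > 65 → valid
(3,5,13): 3+5 ≤ 13 → not valid
(16,16,19): 16+16 > 19 → valid
(17,33,36): 17+33 > 36 → valid
(16,40,55): 16+40 > 55 → valid
(15,19,33): 15+19 > 33 → valid
(10,23,31): 10+23 > 31 → valid
(14,30,38): 14+30 > 38 → valid
7 of the 8 triples form a triangle.

7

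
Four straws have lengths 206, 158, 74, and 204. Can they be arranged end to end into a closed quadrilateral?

Yes

A quadrilateral exists iff every side is shorter than the sum of the others — equivalently, the longest side is less than the sum of the rest.
Longest side 206 < 436 (sum of the remaining 3), so yes.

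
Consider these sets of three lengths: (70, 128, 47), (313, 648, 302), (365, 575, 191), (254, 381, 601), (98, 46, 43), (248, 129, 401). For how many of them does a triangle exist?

1

(47,70,128): 47+70 ≤ 128 → not valid
(302,313,648): 302+313 ≤ 648 → not valid
(191,365,575): 191+365 ≤ 575 → not valid
(254,381,601): 254+381 > 601 → valid
(43,46,98): 43+46 ≤ 98 → not valid
(129,248,401): 129+248 ≤ 401 → not valid
1 of the 6 triples forms a triangle.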